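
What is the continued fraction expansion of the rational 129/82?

Run the Euclidean algorithm on 129 and 82; the successive quotients are the partial quotients a_0, a_1, ... (each step inverts the fractional part left over by the previous one):
  129 = 1*82 + 47, so a_0 = 1.
  82 = 1*47 + 35, so a_1 = 1.
  47 = 1*35 + 12, so a_2 = 1.
  35 = 2*12 + 11, so a_3 = 2.
  12 = 1*11 + 1, so a_4 = 1.
  11 = 11*1 + 0, so a_5 = 11.
The remainder reaches 0 after 6 divisions, so the expansion has 6 partial quotients, read off in order.

[1; 1, 1, 2, 1, 11]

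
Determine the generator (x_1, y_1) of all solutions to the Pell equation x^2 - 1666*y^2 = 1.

(x, y) = (2449, 60)

First expand sqrt(1666) as a continued fraction. With x_i = (sqrt(1666) + m_i)/d_i and (m_0, d_0) = (0, 1): a_0 = floor(sqrt(1666)) = 40, since 40^2 = 1600 <= 1666 < 1681 = 41^2.
Iterate m_{i+1} = d_i*a_i - m_i, d_{i+1} = (1666 - m_{i+1}^2)/d_i, a_{i+1} = floor((a_0 + m_{i+1})/d_{i+1}):
  m_1 = 1*40 - 0 = 40, d_1 = (1666 - 40^2)/1 = 66/1 = 66, a_1 = floor((40 + 40)/66) = 1.
  m_2 = 66*1 - 40 = 26, d_2 = (1666 - 26^2)/66 = 990/66 = 15, a_2 = floor((40 + 26)/15) = 4.
  m_3 = 15*4 - 26 = 34, d_3 = (1666 - 34^2)/15 = 510/15 = 34, a_3 = floor((40 + 34)/34) = 2.
  m_4 = 34*2 - 34 = 34, d_4 = (1666 - 34^2)/34 = 510/34 = 15, a_4 = floor((40 + 34)/15) = 4.
  m_5 = 15*4 - 34 = 26, d_5 = (1666 - 26^2)/15 = 990/15 = 66, a_5 = floor((40 + 26)/66) = 1.
  m_6 = 66*1 - 26 = 40, d_6 = (1666 - 40^2)/66 = 66/66 = 1, a_6 = floor((40 + 40)/1) = 80.
  m_7 = 1*80 - 40 = 40, d_7 = (1666 - 40^2)/1 = 66/1 = 66: (m_7, d_7) = (m_1, d_1) = (40, 66), so from here the quotients repeat a_1, ..., a_6; the period length is 6.
So sqrt(1666) = [40; (1, 4, 2, 4, 1, 80)] with period length k = 6.
k is even, so the fundamental solution of x^2 - 1666y^2 = 1 is (p_{k-1}, q_{k-1}) = (p_5, q_5); compute convergents through index 5.
Convergents (p_i = a_i*p_{i-1} + p_{i-2}, q_i = a_i*q_{i-1} + q_{i-2} with p_{-2}=0, p_{-1}=1, q_{-2}=1, q_{-1}=0):
  i=0: a_0=40, p_0 = 40*1 + 0 = 40, q_0 = 40*0 + 1 = 1.
  i=1: a_1=1, p_1 = 1*40 + 1 = 41, q_1 = 1*1 + 0 = 1.
  i=2: a_2=4, p_2 = 4*41 + 40 = 204, q_2 = 4*1 + 1 = 5.
  i=3: a_3=2, p_3 = 2*204 + 41 = 449, q_3 = 2*5 + 1 = 11.
  i=4: a_4=4, p_4 = 4*449 + 204 = 2000, q_4 = 4*11 + 5 = 49.
  i=5: a_5=1, p_5 = 1*2000 + 449 = 2449, q_5 = 1*49 + 11 = 60.
Check: 2449^2 - 1666*60^2 = 5997601 - 5997600 = 1, so (x, y) = (2449, 60) solves the equation, and by the theorem it is the least positive solution.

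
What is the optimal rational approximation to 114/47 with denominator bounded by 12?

17/7

Expand x = 114/47 as a continued fraction with the Euclidean algorithm:
  114 = 2*47 + 20, so a_0 = 2.
  47 = 2*20 + 7, so a_1 = 2.
  20 = 2*7 + 6, so a_2 = 2.
  7 = 1*6 + 1, so a_3 = 1.
  6 = 6*1 + 0, so a_4 = 6.
so x = [2; 2, 2, 1, 6].
Convergents (p_i = a_i*p_{i-1} + p_{i-2}, q_i = a_i*q_{i-1} + q_{i-2} with p_{-2}=0, p_{-1}=1, q_{-2}=1, q_{-1}=0), until the denominator exceeds 12:
  i=0: a_0=2, p_0 = 2*1 + 0 = 2, q_0 = 2*0 + 1 = 1.
  i=1: a_1=2, p_1 = 2*2 + 1 = 5, q_1 = 2*1 + 0 = 2.
  i=2: a_2=2, p_2 = 2*5 + 2 = 12, q_2 = 2*2 + 1 = 5.
  i=3: a_3=1, p_3 = 1*12 + 5 = 17, q_3 = 1*5 + 2 = 7.
  i=4: a_4=6, p_4 = 6*17 + 12 = 114, q_4 = 6*7 + 5 = 47.
q_4 = 47 > 12, so the last convergent with denominator <= 12 is p_3/q_3 = 17/7.
The closest fraction with denominator <= 12 is either p_3/q_3 or the intermediate fraction (k*p_3 + p_2)/(k*q_3 + q_2) with the largest k >= 1 whose denominator stays <= 12; these approach x as k grows, and every other convergent or intermediate fraction in range is farther away.
Largest k: floor((12 - q_2)/q_3) = floor((12 - 5)/7) = 1.
That gives (1*17 + 12)/(1*7 + 5) = 29/12.
Compare the errors: |x - 17/7| = |114*7 - 17*47|/(47*7) = 1/329, and |x - 29/12| = |114*12 - 29*47|/(47*12) = 5/564.
Cross-multiplying, 1*564 = 564 < 1645 = 5*329, so 1/329 is smaller: the convergent 17/7 is closer to x than 29/12.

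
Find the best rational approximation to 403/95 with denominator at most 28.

106/25

Expand x = 403/95 as a continued fraction with the Euclidean algorithm:
  403 = 4*95 + 23, so a_0 = 4.
  95 = 4*23 + 3, so a_1 = 4.
  23 = 7*3 + 2, so a_2 = 7.
  3 = 1*2 + 1, so a_3 = 1.
  2 = 2*1 + 0, so a_4 = 2.
so x = [4; 4, 7, 1, 2].
Convergents (p_i = a_i*p_{i-1} + p_{i-2}, q_i = a_i*q_{i-1} + q_{i-2} with p_{-2}=0, p_{-1}=1, q_{-2}=1, q_{-1}=0), until the denominator exceeds 28:
  i=0: a_0=4, p_0 = 4*1 + 0 = 4, q_0 = 4*0 + 1 = 1.
  i=1: a_1=4, p_1 = 4*4 + 1 = 17, q_1 = 4*1 + 0 = 4.
  i=2: a_2=7, p_2 = 7*17 + 4 = 123, q_2 = 7*4 + 1 = 29.
q_2 = 29 > 28, so the last convergent with denominator <= 28 is p_1/q_1 = 17/4.
The closest fraction with denominator <= 28 is either p_1/q_1 or the intermediate fraction (k*p_1 + p_0)/(k*q_1 + q_0) with the largest k >= 1 whose denominator stays <= 28; these approach x as k grows, and every other convergent or intermediate fraction in range is farther away.
Largest k: floor((28 - q_0)/q_1) = floor((28 - 1)/4) = 6.
That gives (6*17 + 4)/(6*4 + 1) = 106/25.
Compare the errors: |x - 17/4| = |403*4 - 17*95|/(95*4) = 3/380, and |x - 106/25| = |403*25 - 106*95|/(95*25) = 5/2375.
Cross-multiplying, 5*380 = 1900 < 7125 = 3*2375, so 5/2375 is smaller: the intermediate fraction 106/25 is closer to x than 17/4.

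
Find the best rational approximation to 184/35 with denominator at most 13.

Expand x = 184/35 as a continued fraction with the Euclidean algorithm:
  184 = 5*35 + 9, so a_0 = 5.
  35 = 3*9 + 8, so a_1 = 3.
  9 = 1*8 + 1, so a_2 = 1.
  8 = 8*1 + 0, so a_3 = 8.
so x = [5; 3, 1, 8].
Convergents (p_i = a_i*p_{i-1} + p_{i-2}, q_i = a_i*q_{i-1} + q_{i-2} with p_{-2}=0, p_{-1}=1, q_{-2}=1, q_{-1}=0), until the denominator exceeds 13:
  i=0: a_0=5, p_0 = 5*1 + 0 = 5, q_0 = 5*0 + 1 = 1.
  i=1: a_1=3, p_1 = 3*5 + 1 = 16, q_1 = 3*1 + 0 = 3.
  i=2: a_2=1, p_2 = 1*16 + 5 = 21, q_2 = 1*3 + 1 = 4.
  i=3: a_3=8, p_3 = 8*21 + 16 = 184, q_3 = 8*4 + 3 = 35.
q_3 = 35 > 13, so the last convergent with denominator <= 13 is p_2/q_2 = 21/4.
The closest fraction with denominator <= 13 is either p_2/q_2 or the intermediate fraction (k*p_2 + p_1)/(k*q_2 + q_1) with the largest k >= 1 whose denominator stays <= 13; these approach x as k grows, and every other convergent or intermediate fraction in range is farther away.
Largest k: floor((13 - q_1)/q_2) = floor((13 - 3)/4) = 2.
That gives (2*21 + 16)/(2*4 + 3) = 58/11.
Compare the errors: |x - 21/4| = |184*4 - 21*35|/(35*4) = 1/140, and |x - 58/11| = |184*11 - 58*35|/(35*11) = 6/385.
Cross-multiplying, 1*385 = 385 < 840 = 6*140, so 1/140 is smaller: the convergent 21/4 is closer to x than 58/11.

21/4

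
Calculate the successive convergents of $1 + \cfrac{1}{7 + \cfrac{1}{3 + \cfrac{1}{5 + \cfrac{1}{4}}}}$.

1/1, 8/7, 25/22, 133/117, 557/490

Using the convergent recurrence p_i = a_i*p_{i-1} + p_{i-2}, q_i = a_i*q_{i-1} + q_{i-2} with p_{-2}=0, p_{-1}=1, q_{-2}=1, q_{-1}=0:
  i=0: a_0=1, p_0 = 1*1 + 0 = 1, q_0 = 1*0 + 1 = 1.
  i=1: a_1=7, p_1 = 7*1 + 1 = 8, q_1 = 7*1 + 0 = 7.
  i=2: a_2=3, p_2 = 3*8 + 1 = 25, q_2 = 3*7 + 1 = 22.
  i=3: a_3=5, p_3 = 5*25 + 8 = 133, q_3 = 5*22 + 7 = 117.
  i=4: a_4=4, p_4 = 4*133 + 25 = 557, q_4 = 4*117 + 22 = 490.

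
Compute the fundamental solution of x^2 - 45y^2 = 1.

(x, y) = (161, 24)

First expand sqrt(45) as a continued fraction. With x_i = (sqrt(45) + m_i)/d_i and (m_0, d_0) = (0, 1): a_0 = floor(sqrt(45)) = 6, since 6^2 = 36 <= 45 < 49 = 7^2.
Iterate m_{i+1} = d_i*a_i - m_i, d_{i+1} = (45 - m_{i+1}^2)/d_i, a_{i+1} = floor((a_0 + m_{i+1})/d_{i+1}):
  m_1 = 1*6 - 0 = 6, d_1 = (45 - 6^2)/1 = 9/1 = 9, a_1 = floor((6 + 6)/9) = 1.
  m_2 = 9*1 - 6 = 3, d_2 = (45 - 3^2)/9 = 36/9 = 4, a_2 = floor((6 + 3)/4) = 2.
  m_3 = 4*2 - 3 = 5, d_3 = (45 - 5^2)/4 = 20/4 = 5, a_3 = floor((6 + 5)/5) = 2.
  m_4 = 5*2 - 5 = 5, d_4 = (45 - 5^2)/5 = 20/5 = 4, a_4 = floor((6 + 5)/4) = 2.
  m_5 = 4*2 - 5 = 3, d_5 = (45 - 3^2)/4 = 36/4 = 9, a_5 = floor((6 + 3)/9) = 1.
  m_6 = 9*1 - 3 = 6, d_6 = (45 - 6^2)/9 = 9/9 = 1, a_6 = floor((6 + 6)/1) = 12.
  m_7 = 1*12 - 6 = 6, d_7 = (45 - 6^2)/1 = 9/1 = 9: (m_7, d_7) = (m_1, d_1) = (6, 9), so from here the quotients repeat a_1, ..., a_6; the period length is 6.
So sqrt(45) = [6; (1, 2, 2, 2, 1, 12)] with period length k = 6.
k is even, so the fundamental solution of x^2 - 45y^2 = 1 is (p_{k-1}, q_{k-1}) = (p_5, q_5); compute convergents through index 5.
Convergents (p_i = a_i*p_{i-1} + p_{i-2}, q_i = a_i*q_{i-1} + q_{i-2} with p_{-2}=0, p_{-1}=1, q_{-2}=1, q_{-1}=0):
  i=0: a_0=6, p_0 = 6*1 + 0 = 6, q_0 = 6*0 + 1 = 1.
  i=1: a_1=1, p_1 = 1*6 + 1 = 7, q_1 = 1*1 + 0 = 1.
  i=2: a_2=2, p_2 = 2*7 + 6 = 20, q_2 = 2*1 + 1 = 3.
  i=3: a_3=2, p_3 = 2*20 + 7 = 47, q_3 = 2*3 + 1 = 7.
  i=4: a_4=2, p_4 = 2*47 + 20 = 114, q_4 = 2*7 + 3 = 17.
  i=5: a_5=1, p_5 = 1*114 + 47 = 161, q_5 = 1*17 + 7 = 24.
Check: 161^2 - 45*24^2 = 25921 - 25920 = 1, so (x, y) = (161, 24) solves the equation, and by the theorem it is the least positive solution.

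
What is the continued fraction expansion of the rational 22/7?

[3; 7]

Run the Euclidean algorithm on 22 and 7; the successive quotients are the partial quotients a_0, a_1, ... (each step inverts the fractional part left over by the previous one):
  22 = 3*7 + 1, so a_0 = 3.
  7 = 7*1 + 0, so a_1 = 7.
The remainder reaches 0 after 2 divisions, so the expansion has 2 partial quotients, read off in order.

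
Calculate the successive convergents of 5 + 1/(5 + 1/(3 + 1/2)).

Using the convergent recurrence p_i = a_i*p_{i-1} + p_{i-2}, q_i = a_i*q_{i-1} + q_{i-2} with p_{-2}=0, p_{-1}=1, q_{-2}=1, q_{-1}=0:
  i=0: a_0=5, p_0 = 5*1 + 0 = 5, q_0 = 5*0 + 1 = 1.
  i=1: a_1=5, p_1 = 5*5 + 1 = 26, q_1 = 5*1 + 0 = 5.
  i=2: a_2=3, p_2 = 3*26 + 5 = 83, q_2 = 3*5 + 1 = 16.
  i=3: a_3=2, p_3 = 2*83 + 26 = 192, q_3 = 2*16 + 5 = 37.

5/1, 26/5, 83/16, 192/37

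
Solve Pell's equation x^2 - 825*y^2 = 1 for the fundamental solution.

(x, y) = (48599, 1692)

First expand sqrt(825) as a continued fraction. With x_i = (sqrt(825) + m_i)/d_i and (m_0, d_0) = (0, 1): a_0 = floor(sqrt(825)) = 28, since 28^2 = 784 <= 825 < 841 = 29^2.
Iterate m_{i+1} = d_i*a_i - m_i, d_{i+1} = (825 - m_{i+1}^2)/d_i, a_{i+1} = floor((a_0 + m_{i+1})/d_{i+1}):
  m_1 = 1*28 - 0 = 28, d_1 = (825 - 28^2)/1 = 41/1 = 41, a_1 = floor((28 + 28)/41) = 1.
  m_2 = 41*1 - 28 = 13, d_2 = (825 - 13^2)/41 = 656/41 = 16, a_2 = floor((28 + 13)/16) = 2.
  m_3 = 16*2 - 13 = 19, d_3 = (825 - 19^2)/16 = 464/16 = 29, a_3 = floor((28 + 19)/29) = 1.
  m_4 = 29*1 - 19 = 10, d_4 = (825 - 10^2)/29 = 725/29 = 25, a_4 = floor((28 + 10)/25) = 1.
  m_5 = 25*1 - 10 = 15, d_5 = (825 - 15^2)/25 = 600/25 = 24, a_5 = floor((28 + 15)/24) = 1.
  m_6 = 24*1 - 15 = 9, d_6 = (825 - 9^2)/24 = 744/24 = 31, a_6 = floor((28 + 9)/31) = 1.
  m_7 = 31*1 - 9 = 22, d_7 = (825 - 22^2)/31 = 341/31 = 11, a_7 = floor((28 + 22)/11) = 4.
  m_8 = 11*4 - 22 = 22, d_8 = (825 - 22^2)/11 = 341/11 = 31, a_8 = floor((28 + 22)/31) = 1.
  m_9 = 31*1 - 22 = 9, d_9 = (825 - 9^2)/31 = 744/31 = 24, a_9 = floor((28 + 9)/24) = 1.
  m_10 = 24*1 - 9 = 15, d_10 = (825 - 15^2)/24 = 600/24 = 25, a_10 = floor((28 + 15)/25) = 1.
  m_11 = 25*1 - 15 = 10, d_11 = (825 - 10^2)/25 = 725/25 = 29, a_11 = floor((28 + 10)/29) = 1.
  m_12 = 29*1 - 10 = 19, d_12 = (825 - 19^2)/29 = 464/29 = 16, a_12 = floor((28 + 19)/16) = 2.
  m_13 = 16*2 - 19 = 13, d_13 = (825 - 13^2)/16 = 656/16 = 41, a_13 = floor((28 + 13)/41) = 1.
  m_14 = 41*1 - 13 = 28, d_14 = (825 - 28^2)/41 = 41/41 = 1, a_14 = floor((28 + 28)/1) = 56.
  m_15 = 1*56 - 28 = 28, d_15 = (825 - 28^2)/1 = 41/1 = 41: (m_15, d_15) = (m_1, d_1) = (28, 41), so from here the quotients repeat a_1, ..., a_14; the period length is 14.
So sqrt(825) = [28; (1, 2, 1, 1, 1, 1, 4, 1, 1, 1, 1, 2, 1, 56)] with period length k = 14.
k is even, so the fundamental solution of x^2 - 825y^2 = 1 is (p_{k-1}, q_{k-1}) = (p_13, q_13); compute convergents through index 13.
Convergents (p_i = a_i*p_{i-1} + p_{i-2}, q_i = a_i*q_{i-1} + q_{i-2} with p_{-2}=0, p_{-1}=1, q_{-2}=1, q_{-1}=0):
  i=0: a_0=28, p_0 = 28*1 + 0 = 28, q_0 = 28*0 + 1 = 1.
  i=1: a_1=1, p_1 = 1*28 + 1 = 29, q_1 = 1*1 + 0 = 1.
  i=2: a_2=2, p_2 = 2*29 + 28 = 86, q_2 = 2*1 + 1 = 3.
  i=3: a_3=1, p_3 = 1*86 + 29 = 115, q_3 = 1*3 + 1 = 4.
  i=4: a_4=1, p_4 = 1*115 + 86 = 201, q_4 = 1*4 + 3 = 7.
  i=5: a_5=1, p_5 = 1*201 + 115 = 316, q_5 = 1*7 + 4 = 11.
  i=6: a_6=1, p_6 = 1*316 + 201 = 517, q_6 = 1*11 + 7 = 18.
  i=7: a_7=4, p_7 = 4*517 + 316 = 2384, q_7 = 4*18 + 11 = 83.
  i=8: a_8=1, p_8 = 1*2384 + 517 = 2901, q_8 = 1*83 + 18 = 101.
  i=9: a_9=1, p_9 = 1*2901 + 2384 = 5285, q_9 = 1*101 + 83 = 184.
  i=10: a_10=1, p_10 = 1*5285 + 2901 = 8186, q_10 = 1*184 + 101 = 285.
  i=11: a_11=1, p_11 = 1*8186 + 5285 = 13471, q_11 = 1*285 + 184 = 469.
  i=12: a_12=2, p_12 = 2*13471 + 8186 = 35128, q_12 = 2*469 + 285 = 1223.
  i=13: a_13=1, p_13 = 1*35128 + 13471 = 48599, q_13 = 1*1223 + 469 = 1692.
Check: 48599^2 - 825*1692^2 = 2361862801 - 2361862800 = 1, so (x, y) = (48599, 1692) solves the equation, and by the theorem it is the least positive solution.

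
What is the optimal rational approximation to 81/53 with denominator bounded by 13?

20/13

Expand x = 81/53 as a continued fraction with the Euclidean algorithm:
  81 = 1*53 + 28, so a_0 = 1.
  53 = 1*28 + 25, so a_1 = 1.
  28 = 1*25 + 3, so a_2 = 1.
  25 = 8*3 + 1, so a_3 = 8.
  3 = 3*1 + 0, so a_4 = 3.
so x = [1; 1, 1, 8, 3].
Convergents (p_i = a_i*p_{i-1} + p_{i-2}, q_i = a_i*q_{i-1} + q_{i-2} with p_{-2}=0, p_{-1}=1, q_{-2}=1, q_{-1}=0), until the denominator exceeds 13:
  i=0: a_0=1, p_0 = 1*1 + 0 = 1, q_0 = 1*0 + 1 = 1.
  i=1: a_1=1, p_1 = 1*1 + 1 = 2, q_1 = 1*1 + 0 = 1.
  i=2: a_2=1, p_2 = 1*2 + 1 = 3, q_2 = 1*1 + 1 = 2.
  i=3: a_3=8, p_3 = 8*3 + 2 = 26, q_3 = 8*2 + 1 = 17.
q_3 = 17 > 13, so the last convergent with denominator <= 13 is p_2/q_2 = 3/2.
The closest fraction with denominator <= 13 is either p_2/q_2 or the intermediate fraction (k*p_2 + p_1)/(k*q_2 + q_1) with the largest k >= 1 whose denominator stays <= 13; these approach x as k grows, and every other convergent or intermediate fraction in range is farther away.
Largest k: floor((13 - q_1)/q_2) = floor((13 - 1)/2) = 6.
That gives (6*3 + 2)/(6*2 + 1) = 20/13.
Compare the errors: |x - 3/2| = |81*2 - 3*53|/(53*2) = 3/106, and |x - 20/13| = |81*13 - 20*53|/(53*13) = 7/689.
Cross-multiplying, 7*106 = 742 < 2067 = 3*689, so 7/689 is smaller: the intermediate fraction 20/13 is closer to x than 3/2.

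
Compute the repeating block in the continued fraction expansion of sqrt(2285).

Write x_i = (sqrt(2285) + m_i)/d_i with (m_0, d_0) = (0, 1). a_0 = floor(sqrt(2285)) = 47, since 47^2 = 2209 <= 2285 < 2304 = 48^2.
Iterate m_{i+1} = d_i*a_i - m_i, d_{i+1} = (2285 - m_{i+1}^2)/d_i, a_{i+1} = floor((a_0 + m_{i+1})/d_{i+1}):
  m_1 = 1*47 - 0 = 47, d_1 = (2285 - 47^2)/1 = 76/1 = 76, a_1 = floor((47 + 47)/76) = 1.
  m_2 = 76*1 - 47 = 29, d_2 = (2285 - 29^2)/76 = 1444/76 = 19, a_2 = floor((47 + 29)/19) = 4.
  m_3 = 19*4 - 29 = 47, d_3 = (2285 - 47^2)/19 = 76/19 = 4, a_3 = floor((47 + 47)/4) = 23.
  m_4 = 4*23 - 47 = 45, d_4 = (2285 - 45^2)/4 = 260/4 = 65, a_4 = floor((47 + 45)/65) = 1.
  m_5 = 65*1 - 45 = 20, d_5 = (2285 - 20^2)/65 = 1885/65 = 29, a_5 = floor((47 + 20)/29) = 2.
  m_6 = 29*2 - 20 = 38, d_6 = (2285 - 38^2)/29 = 841/29 = 29, a_6 = floor((47 + 38)/29) = 2.
  m_7 = 29*2 - 38 = 20, d_7 = (2285 - 20^2)/29 = 1885/29 = 65, a_7 = floor((47 + 20)/65) = 1.
  m_8 = 65*1 - 20 = 45, d_8 = (2285 - 45^2)/65 = 260/65 = 4, a_8 = floor((47 + 45)/4) = 23.
  m_9 = 4*23 - 45 = 47, d_9 = (2285 - 47^2)/4 = 76/4 = 19, a_9 = floor((47 + 47)/19) = 4.
  m_10 = 19*4 - 47 = 29, d_10 = (2285 - 29^2)/19 = 1444/19 = 76, a_10 = floor((47 + 29)/76) = 1.
  m_11 = 76*1 - 29 = 47, d_11 = (2285 - 47^2)/76 = 76/76 = 1, a_11 = floor((47 + 47)/1) = 94.
  m_12 = 1*94 - 47 = 47, d_12 = (2285 - 47^2)/1 = 76/1 = 76: (m_12, d_12) = (m_1, d_1) = (47, 76), so from here the quotients repeat a_1, ..., a_11; the period length is 11.
Hence the expansion of sqrt(2285) is a_0 = 47 followed by the repeating block 1, 4, 23, 1, 2, 2, 1, 23, 4, 1, 94 (period 11).

[47; (1, 4, 23, 1, 2, 2, 1, 23, 4, 1, 94)]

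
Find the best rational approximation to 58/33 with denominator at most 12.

7/4

Expand x = 58/33 as a continued fraction with the Euclidean algorithm:
  58 = 1*33 + 25, so a_0 = 1.
  33 = 1*25 + 8, so a_1 = 1.
  25 = 3*8 + 1, so a_2 = 3.
  8 = 8*1 + 0, so a_3 = 8.
so x = [1; 1, 3, 8].
Convergents (p_i = a_i*p_{i-1} + p_{i-2}, q_i = a_i*q_{i-1} + q_{i-2} with p_{-2}=0, p_{-1}=1, q_{-2}=1, q_{-1}=0), until the denominator exceeds 12:
  i=0: a_0=1, p_0 = 1*1 + 0 = 1, q_0 = 1*0 + 1 = 1.
  i=1: a_1=1, p_1 = 1*1 + 1 = 2, q_1 = 1*1 + 0 = 1.
  i=2: a_2=3, p_2 = 3*2 + 1 = 7, q_2 = 3*1 + 1 = 4.
  i=3: a_3=8, p_3 = 8*7 + 2 = 58, q_3 = 8*4 + 1 = 33.
q_3 = 33 > 12, so the last convergent with denominator <= 12 is p_2/q_2 = 7/4.
The closest fraction with denominator <= 12 is either p_2/q_2 or the intermediate fraction (k*p_2 + p_1)/(k*q_2 + q_1) with the largest k >= 1 whose denominator stays <= 12; these approach x as k grows, and every other convergent or intermediate fraction in range is farther away.
Largest k: floor((12 - q_1)/q_2) = floor((12 - 1)/4) = 2.
That gives (2*7 + 2)/(2*4 + 1) = 16/9.
Compare the errors: |x - 7/4| = |58*4 - 7*33|/(33*4) = 1/132, and |x - 16/9| = |58*9 - 16*33|/(33*9) = 6/297.
Cross-multiplying, 1*297 = 297 < 792 = 6*132, so 1/132 is smaller: the convergent 7/4 is closer to x than 16/9.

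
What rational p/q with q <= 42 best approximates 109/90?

Expand x = 109/90 as a continued fraction with the Euclidean algorithm:
  109 = 1*90 + 19, so a_0 = 1.
  90 = 4*19 + 14, so a_1 = 4.
  19 = 1*14 + 5, so a_2 = 1.
  14 = 2*5 + 4, so a_3 = 2.
  5 = 1*4 + 1, so a_4 = 1.
  4 = 4*1 + 0, so a_5 = 4.
so x = [1; 4, 1, 2, 1, 4].
Convergents (p_i = a_i*p_{i-1} + p_{i-2}, q_i = a_i*q_{i-1} + q_{i-2} with p_{-2}=0, p_{-1}=1, q_{-2}=1, q_{-1}=0), until the denominator exceeds 42:
  i=0: a_0=1, p_0 = 1*1 + 0 = 1, q_0 = 1*0 + 1 = 1.
  i=1: a_1=4, p_1 = 4*1 + 1 = 5, q_1 = 4*1 + 0 = 4.
  i=2: a_2=1, p_2 = 1*5 + 1 = 6, q_2 = 1*4 + 1 = 5.
  i=3: a_3=2, p_3 = 2*6 + 5 = 17, q_3 = 2*5 + 4 = 14.
  i=4: a_4=1, p_4 = 1*17 + 6 = 23, q_4 = 1*14 + 5 = 19.
  i=5: a_5=4, p_5 = 4*23 + 17 = 109, q_5 = 4*19 + 14 = 90.
q_5 = 90 > 42, so the last convergent with denominator <= 42 is p_4/q_4 = 23/19.
The closest fraction with denominator <= 42 is either p_4/q_4 or the intermediate fraction (k*p_4 + p_3)/(k*q_4 + q_3) with the largest k >= 1 whose denominator stays <= 42; these approach x as k grows, and every other convergent or intermediate fraction in range is farther away.
Largest k: floor((42 - q_3)/q_4) = floor((42 - 14)/19) = 1.
That gives (1*23 + 17)/(1*19 + 14) = 40/33.
Compare the errors: |x - 23/19| = |109*19 - 23*90|/(90*19) = 1/1710, and |x - 40/33| = |109*33 - 40*90|/(90*33) = 3/2970.
Cross-multiplying, 1*2970 = 2970 < 5130 = 3*1710, so 1/1710 is smaller: the convergent 23/19 is closer to x than 40/33.

23/19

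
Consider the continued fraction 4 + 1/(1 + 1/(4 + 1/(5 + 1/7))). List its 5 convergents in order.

Using the convergent recurrence p_i = a_i*p_{i-1} + p_{i-2}, q_i = a_i*q_{i-1} + q_{i-2} with p_{-2}=0, p_{-1}=1, q_{-2}=1, q_{-1}=0:
  i=0: a_0=4, p_0 = 4*1 + 0 = 4, q_0 = 4*0 + 1 = 1.
  i=1: a_1=1, p_1 = 1*4 + 1 = 5, q_1 = 1*1 + 0 = 1.
  i=2: a_2=4, p_2 = 4*5 + 4 = 24, q_2 = 4*1 + 1 = 5.
  i=3: a_3=5, p_3 = 5*24 + 5 = 125, q_3 = 5*5 + 1 = 26.
  i=4: a_4=7, p_4 = 7*125 + 24 = 899, q_4 = 7*26 + 5 = 187.

4/1, 5/1, 24/5, 125/26, 899/187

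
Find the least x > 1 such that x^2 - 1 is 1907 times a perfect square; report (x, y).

First expand sqrt(1907) as a continued fraction. With x_i = (sqrt(1907) + m_i)/d_i and (m_0, d_0) = (0, 1): a_0 = floor(sqrt(1907)) = 43, since 43^2 = 1849 <= 1907 < 1936 = 44^2.
Iterate m_{i+1} = d_i*a_i - m_i, d_{i+1} = (1907 - m_{i+1}^2)/d_i, a_{i+1} = floor((a_0 + m_{i+1})/d_{i+1}):
  m_1 = 1*43 - 0 = 43, d_1 = (1907 - 43^2)/1 = 58/1 = 58, a_1 = floor((43 + 43)/58) = 1.
  m_2 = 58*1 - 43 = 15, d_2 = (1907 - 15^2)/58 = 1682/58 = 29, a_2 = floor((43 + 15)/29) = 2.
  m_3 = 29*2 - 15 = 43, d_3 = (1907 - 43^2)/29 = 58/29 = 2, a_3 = floor((43 + 43)/2) = 43.
  m_4 = 2*43 - 43 = 43, d_4 = (1907 - 43^2)/2 = 58/2 = 29, a_4 = floor((43 + 43)/29) = 2.
  m_5 = 29*2 - 43 = 15, d_5 = (1907 - 15^2)/29 = 1682/29 = 58, a_5 = floor((43 + 15)/58) = 1.
  m_6 = 58*1 - 15 = 43, d_6 = (1907 - 43^2)/58 = 58/58 = 1, a_6 = floor((43 + 43)/1) = 86.
  m_7 = 1*86 - 43 = 43, d_7 = (1907 - 43^2)/1 = 58/1 = 58: (m_7, d_7) = (m_1, d_1) = (43, 58), so from here the quotients repeat a_1, ..., a_6; the period length is 6.
So sqrt(1907) = [43; (1, 2, 43, 2, 1, 86)] with period length k = 6.
k is even, so the fundamental solution of x^2 - 1907y^2 = 1 is (p_{k-1}, q_{k-1}) = (p_5, q_5); compute convergents through index 5.
Convergents (p_i = a_i*p_{i-1} + p_{i-2}, q_i = a_i*q_{i-1} + q_{i-2} with p_{-2}=0, p_{-1}=1, q_{-2}=1, q_{-1}=0):
  i=0: a_0=43, p_0 = 43*1 + 0 = 43, q_0 = 43*0 + 1 = 1.
  i=1: a_1=1, p_1 = 1*43 + 1 = 44, q_1 = 1*1 + 0 = 1.
  i=2: a_2=2, p_2 = 2*44 + 43 = 131, q_2 = 2*1 + 1 = 3.
  i=3: a_3=43, p_3 = 43*131 + 44 = 5677, q_3 = 43*3 + 1 = 130.
  i=4: a_4=2, p_4 = 2*5677 + 131 = 11485, q_4 = 2*130 + 3 = 263.
  i=5: a_5=1, p_5 = 1*11485 + 5677 = 17162, q_5 = 1*263 + 130 = 393.
Check: 17162^2 - 1907*393^2 = 294534244 - 294534243 = 1, so (x, y) = (17162, 393) solves the equation, and by the theorem it is the least positive solution.

(x, y) = (17162, 393)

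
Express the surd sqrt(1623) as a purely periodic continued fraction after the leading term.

[40; (3, 2, 26, 2, 3, 80)]

Write x_i = (sqrt(1623) + m_i)/d_i with (m_0, d_0) = (0, 1). a_0 = floor(sqrt(1623)) = 40, since 40^2 = 1600 <= 1623 < 1681 = 41^2.
Iterate m_{i+1} = d_i*a_i - m_i, d_{i+1} = (1623 - m_{i+1}^2)/d_i, a_{i+1} = floor((a_0 + m_{i+1})/d_{i+1}):
  m_1 = 1*40 - 0 = 40, d_1 = (1623 - 40^2)/1 = 23/1 = 23, a_1 = floor((40 + 40)/23) = 3.
  m_2 = 23*3 - 40 = 29, d_2 = (1623 - 29^2)/23 = 782/23 = 34, a_2 = floor((40 + 29)/34) = 2.
  m_3 = 34*2 - 29 = 39, d_3 = (1623 - 39^2)/34 = 102/34 = 3, a_3 = floor((40 + 39)/3) = 26.
  m_4 = 3*26 - 39 = 39, d_4 = (1623 - 39^2)/3 = 102/3 = 34, a_4 = floor((40 + 39)/34) = 2.
  m_5 = 34*2 - 39 = 29, d_5 = (1623 - 29^2)/34 = 782/34 = 23, a_5 = floor((40 + 29)/23) = 3.
  m_6 = 23*3 - 29 = 40, d_6 = (1623 - 40^2)/23 = 23/23 = 1, a_6 = floor((40 + 40)/1) = 80.
  m_7 = 1*80 - 40 = 40, d_7 = (1623 - 40^2)/1 = 23/1 = 23: (m_7, d_7) = (m_1, d_1) = (40, 23), so from here the quotients repeat a_1, ..., a_6; the period length is 6.
Hence the expansion of sqrt(1623) is a_0 = 40 followed by the repeating block 3, 2, 26, 2, 3, 80 (period 6).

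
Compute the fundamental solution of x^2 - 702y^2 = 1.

First expand sqrt(702) as a continued fraction. With x_i = (sqrt(702) + m_i)/d_i and (m_0, d_0) = (0, 1): a_0 = floor(sqrt(702)) = 26, since 26^2 = 676 <= 702 < 729 = 27^2.
Iterate m_{i+1} = d_i*a_i - m_i, d_{i+1} = (702 - m_{i+1}^2)/d_i, a_{i+1} = floor((a_0 + m_{i+1})/d_{i+1}):
  m_1 = 1*26 - 0 = 26, d_1 = (702 - 26^2)/1 = 26/1 = 26, a_1 = floor((26 + 26)/26) = 2.
  m_2 = 26*2 - 26 = 26, d_2 = (702 - 26^2)/26 = 26/26 = 1, a_2 = floor((26 + 26)/1) = 52.
  m_3 = 1*52 - 26 = 26, d_3 = (702 - 26^2)/1 = 26/1 = 26: (m_3, d_3) = (m_1, d_1) = (26, 26), so from here the quotients repeat a_1, a_2; the period length is 2.
So sqrt(702) = [26; (2, 52)] with period length k = 2.
k is even, so the fundamental solution of x^2 - 702y^2 = 1 is (p_{k-1}, q_{k-1}) = (p_1, q_1); compute convergents through index 1.
Convergents (p_i = a_i*p_{i-1} + p_{i-2}, q_i = a_i*q_{i-1} + q_{i-2} with p_{-2}=0, p_{-1}=1, q_{-2}=1, q_{-1}=0):
  i=0: a_0=26, p_0 = 26*1 + 0 = 26, q_0 = 26*0 + 1 = 1.
  i=1: a_1=2, p_1 = 2*26 + 1 = 53, q_1 = 2*1 + 0 = 2.
Check: 53^2 - 702*2^2 = 2809 - 2808 = 1, so (x, y) = (53, 2) solves the equation, and by the theorem it is the least positive solution.

(x, y) = (53, 2)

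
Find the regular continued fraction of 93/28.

Run the Euclidean algorithm on 93 and 28; the successive quotients are the partial quotients a_0, a_1, ... (each step inverts the fractional part left over by the previous one):
  93 = 3*28 + 9, so a_0 = 3.
  28 = 3*9 + 1, so a_1 = 3.
  9 = 9*1 + 0, so a_2 = 9.
The remainder reaches 0 after 3 divisions, so the expansion has 3 partial quotients, read off in order.

[3; 3, 9]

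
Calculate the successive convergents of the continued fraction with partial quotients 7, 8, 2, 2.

Using the convergent recurrence p_i = a_i*p_{i-1} + p_{i-2}, q_i = a_i*q_{i-1} + q_{i-2} with p_{-2}=0, p_{-1}=1, q_{-2}=1, q_{-1}=0:
  i=0: a_0=7, p_0 = 7*1 + 0 = 7, q_0 = 7*0 + 1 = 1.
  i=1: a_1=8, p_1 = 8*7 + 1 = 57, q_1 = 8*1 + 0 = 8.
  i=2: a_2=2, p_2 = 2*57 + 7 = 121, q_2 = 2*8 + 1 = 17.
  i=3: a_3=2, p_3 = 2*121 + 57 = 299, q_3 = 2*17 + 8 = 42.

7/1, 57/8, 121/17, 299/42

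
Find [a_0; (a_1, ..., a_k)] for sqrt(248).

Write x_i = (sqrt(248) + m_i)/d_i with (m_0, d_0) = (0, 1). a_0 = floor(sqrt(248)) = 15, since 15^2 = 225 <= 248 < 256 = 16^2.
Iterate m_{i+1} = d_i*a_i - m_i, d_{i+1} = (248 - m_{i+1}^2)/d_i, a_{i+1} = floor((a_0 + m_{i+1})/d_{i+1}):
  m_1 = 1*15 - 0 = 15, d_1 = (248 - 15^2)/1 = 23/1 = 23, a_1 = floor((15 + 15)/23) = 1.
  m_2 = 23*1 - 15 = 8, d_2 = (248 - 8^2)/23 = 184/23 = 8, a_2 = floor((15 + 8)/8) = 2.
  m_3 = 8*2 - 8 = 8, d_3 = (248 - 8^2)/8 = 184/8 = 23, a_3 = floor((15 + 8)/23) = 1.
  m_4 = 23*1 - 8 = 15, d_4 = (248 - 15^2)/23 = 23/23 = 1, a_4 = floor((15 + 15)/1) = 30.
  m_5 = 1*30 - 15 = 15, d_5 = (248 - 15^2)/1 = 23/1 = 23: (m_5, d_5) = (m_1, d_1) = (15, 23), so from here the quotients repeat a_1, ..., a_4; the period length is 4.
Hence the expansion of sqrt(248) is a_0 = 15 followed by the repeating block 1, 2, 1, 30 (period 4).

[15; (1, 2, 1, 30)]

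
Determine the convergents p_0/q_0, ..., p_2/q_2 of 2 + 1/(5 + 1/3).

2/1, 11/5, 35/16

Using the convergent recurrence p_i = a_i*p_{i-1} + p_{i-2}, q_i = a_i*q_{i-1} + q_{i-2} with p_{-2}=0, p_{-1}=1, q_{-2}=1, q_{-1}=0:
  i=0: a_0=2, p_0 = 2*1 + 0 = 2, q_0 = 2*0 + 1 = 1.
  i=1: a_1=5, p_1 = 5*2 + 1 = 11, q_1 = 5*1 + 0 = 5.
  i=2: a_2=3, p_2 = 3*11 + 2 = 35, q_2 = 3*5 + 1 = 16.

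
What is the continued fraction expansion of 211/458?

Run the Euclidean algorithm on 211 and 458; the successive quotients are the partial quotients a_0, a_1, ... (each step inverts the fractional part left over by the previous one):
  211 = 0*458 + 211, so a_0 = 0.
  458 = 2*211 + 36, so a_1 = 2.
  211 = 5*36 + 31, so a_2 = 5.
  36 = 1*31 + 5, so a_3 = 1.
  31 = 6*5 + 1, so a_4 = 6.
  5 = 5*1 + 0, so a_5 = 5.
The remainder reaches 0 after 6 divisions, so the expansion has 6 partial quotients, read off in order.

[0; 2, 5, 1, 6, 5]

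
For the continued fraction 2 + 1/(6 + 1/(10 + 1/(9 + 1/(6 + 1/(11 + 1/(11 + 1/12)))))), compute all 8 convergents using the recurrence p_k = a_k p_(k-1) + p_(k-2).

2/1, 13/6, 132/61, 1201/555, 7338/3391, 81919/37856, 908447/419807, 10983283/5075540

Using the convergent recurrence p_i = a_i*p_{i-1} + p_{i-2}, q_i = a_i*q_{i-1} + q_{i-2} with p_{-2}=0, p_{-1}=1, q_{-2}=1, q_{-1}=0:
  i=0: a_0=2, p_0 = 2*1 + 0 = 2, q_0 = 2*0 + 1 = 1.
  i=1: a_1=6, p_1 = 6*2 + 1 = 13, q_1 = 6*1 + 0 = 6.
  i=2: a_2=10, p_2 = 10*13 + 2 = 132, q_2 = 10*6 + 1 = 61.
  i=3: a_3=9, p_3 = 9*132 + 13 = 1201, q_3 = 9*61 + 6 = 555.
  i=4: a_4=6, p_4 = 6*1201 + 132 = 7338, q_4 = 6*555 + 61 = 3391.
  i=5: a_5=11, p_5 = 11*7338 + 1201 = 81919, q_5 = 11*3391 + 555 = 37856.
  i=6: a_6=11, p_6 = 11*81919 + 7338 = 908447, q_6 = 11*37856 + 3391 = 419807.
  i=7: a_7=12, p_7 = 12*908447 + 81919 = 10983283, q_7 = 12*419807 + 37856 = 5075540.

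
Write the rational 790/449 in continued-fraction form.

Run the Euclidean algorithm on 790 and 449; the successive quotients are the partial quotients a_0, a_1, ... (each step inverts the fractional part left over by the previous one):
  790 = 1*449 + 341, so a_0 = 1.
  449 = 1*341 + 108, so a_1 = 1.
  341 = 3*108 + 17, so a_2 = 3.
  108 = 6*17 + 6, so a_3 = 6.
  17 = 2*6 + 5, so a_4 = 2.
  6 = 1*5 + 1, so a_5 = 1.
  5 = 5*1 + 0, so a_6 = 5.
The remainder reaches 0 after 7 divisions, so the expansion has 7 partial quotients, read off in order.

[1; 1, 3, 6, 2, 1, 5]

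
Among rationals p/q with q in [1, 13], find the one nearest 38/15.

33/13

Expand x = 38/15 as a continued fraction with the Euclidean algorithm:
  38 = 2*15 + 8, so a_0 = 2.
  15 = 1*8 + 7, so a_1 = 1.
  8 = 1*7 + 1, so a_2 = 1.
  7 = 7*1 + 0, so a_3 = 7.
so x = [2; 1, 1, 7].
Convergents (p_i = a_i*p_{i-1} + p_{i-2}, q_i = a_i*q_{i-1} + q_{i-2} with p_{-2}=0, p_{-1}=1, q_{-2}=1, q_{-1}=0), until the denominator exceeds 13:
  i=0: a_0=2, p_0 = 2*1 + 0 = 2, q_0 = 2*0 + 1 = 1.
  i=1: a_1=1, p_1 = 1*2 + 1 = 3, q_1 = 1*1 + 0 = 1.
  i=2: a_2=1, p_2 = 1*3 + 2 = 5, q_2 = 1*1 + 1 = 2.
  i=3: a_3=7, p_3 = 7*5 + 3 = 38, q_3 = 7*2 + 1 = 15.
q_3 = 15 > 13, so the last convergent with denominator <= 13 is p_2/q_2 = 5/2.
The closest fraction with denominator <= 13 is either p_2/q_2 or the intermediate fraction (k*p_2 + p_1)/(k*q_2 + q_1) with the largest k >= 1 whose denominator stays <= 13; these approach x as k grows, and every other convergent or intermediate fraction in range is farther away.
Largest k: floor((13 - q_1)/q_2) = floor((13 - 1)/2) = 6.
That gives (6*5 + 3)/(6*2 + 1) = 33/13.
Compare the errors: |x - 5/2| = |38*2 - 5*15|/(15*2) = 1/30, and |x - 33/13| = |38*13 - 33*15|/(15*13) = 1/195.
Cross-multiplying, 1*30 = 30 < 195 = 1*195, so 1/195 is smaller: the intermediate fraction 33/13 is closer to x than 5/2.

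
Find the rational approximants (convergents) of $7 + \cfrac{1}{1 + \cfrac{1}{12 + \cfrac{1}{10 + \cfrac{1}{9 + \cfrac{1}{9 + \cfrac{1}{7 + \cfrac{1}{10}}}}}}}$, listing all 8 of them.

Using the convergent recurrence p_i = a_i*p_{i-1} + p_{i-2}, q_i = a_i*q_{i-1} + q_{i-2} with p_{-2}=0, p_{-1}=1, q_{-2}=1, q_{-1}=0:
  i=0: a_0=7, p_0 = 7*1 + 0 = 7, q_0 = 7*0 + 1 = 1.
  i=1: a_1=1, p_1 = 1*7 + 1 = 8, q_1 = 1*1 + 0 = 1.
  i=2: a_2=12, p_2 = 12*8 + 7 = 103, q_2 = 12*1 + 1 = 13.
  i=3: a_3=10, p_3 = 10*103 + 8 = 1038, q_3 = 10*13 + 1 = 131.
  i=4: a_4=9, p_4 = 9*1038 + 103 = 9445, q_4 = 9*131 + 13 = 1192.
  i=5: a_5=9, p_5 = 9*9445 + 1038 = 86043, q_5 = 9*1192 + 131 = 10859.
  i=6: a_6=7, p_6 = 7*86043 + 9445 = 611746, q_6 = 7*10859 + 1192 = 77205.
  i=7: a_7=10, p_7 = 10*611746 + 86043 = 6203503, q_7 = 10*77205 + 10859 = 782909.

7/1, 8/1, 103/13, 1038/131, 9445/1192, 86043/10859, 611746/77205, 6203503/782909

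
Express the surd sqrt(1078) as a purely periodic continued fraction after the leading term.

Write x_i = (sqrt(1078) + m_i)/d_i with (m_0, d_0) = (0, 1). a_0 = floor(sqrt(1078)) = 32, since 32^2 = 1024 <= 1078 < 1089 = 33^2.
Iterate m_{i+1} = d_i*a_i - m_i, d_{i+1} = (1078 - m_{i+1}^2)/d_i, a_{i+1} = floor((a_0 + m_{i+1})/d_{i+1}):
  m_1 = 1*32 - 0 = 32, d_1 = (1078 - 32^2)/1 = 54/1 = 54, a_1 = floor((32 + 32)/54) = 1.
  m_2 = 54*1 - 32 = 22, d_2 = (1078 - 22^2)/54 = 594/54 = 11, a_2 = floor((32 + 22)/11) = 4.
  m_3 = 11*4 - 22 = 22, d_3 = (1078 - 22^2)/11 = 594/11 = 54, a_3 = floor((32 + 22)/54) = 1.
  m_4 = 54*1 - 22 = 32, d_4 = (1078 - 32^2)/54 = 54/54 = 1, a_4 = floor((32 + 32)/1) = 64.
  m_5 = 1*64 - 32 = 32, d_5 = (1078 - 32^2)/1 = 54/1 = 54: (m_5, d_5) = (m_1, d_1) = (32, 54), so from here the quotients repeat a_1, ..., a_4; the period length is 4.
Hence the expansion of sqrt(1078) is a_0 = 32 followed by the repeating block 1, 4, 1, 64 (period 4).

[32; (1, 4, 1, 64)]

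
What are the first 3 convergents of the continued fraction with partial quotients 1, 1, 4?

1/1, 2/1, 9/5

Using the convergent recurrence p_i = a_i*p_{i-1} + p_{i-2}, q_i = a_i*q_{i-1} + q_{i-2} with p_{-2}=0, p_{-1}=1, q_{-2}=1, q_{-1}=0:
  i=0: a_0=1, p_0 = 1*1 + 0 = 1, q_0 = 1*0 + 1 = 1.
  i=1: a_1=1, p_1 = 1*1 + 1 = 2, q_1 = 1*1 + 0 = 1.
  i=2: a_2=4, p_2 = 4*2 + 1 = 9, q_2 = 4*1 + 1 = 5.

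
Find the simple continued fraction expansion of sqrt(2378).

Write x_i = (sqrt(2378) + m_i)/d_i with (m_0, d_0) = (0, 1). a_0 = floor(sqrt(2378)) = 48, since 48^2 = 2304 <= 2378 < 2401 = 49^2.
Iterate m_{i+1} = d_i*a_i - m_i, d_{i+1} = (2378 - m_{i+1}^2)/d_i, a_{i+1} = floor((a_0 + m_{i+1})/d_{i+1}):
  m_1 = 1*48 - 0 = 48, d_1 = (2378 - 48^2)/1 = 74/1 = 74, a_1 = floor((48 + 48)/74) = 1.
  m_2 = 74*1 - 48 = 26, d_2 = (2378 - 26^2)/74 = 1702/74 = 23, a_2 = floor((48 + 26)/23) = 3.
  m_3 = 23*3 - 26 = 43, d_3 = (2378 - 43^2)/23 = 529/23 = 23, a_3 = floor((48 + 43)/23) = 3.
  m_4 = 23*3 - 43 = 26, d_4 = (2378 - 26^2)/23 = 1702/23 = 74, a_4 = floor((48 + 26)/74) = 1.
  m_5 = 74*1 - 26 = 48, d_5 = (2378 - 48^2)/74 = 74/74 = 1, a_5 = floor((48 + 48)/1) = 96.
  m_6 = 1*96 - 48 = 48, d_6 = (2378 - 48^2)/1 = 74/1 = 74: (m_6, d_6) = (m_1, d_1) = (48, 74), so from here the quotients repeat a_1, ..., a_5; the period length is 5.
Hence the expansion of sqrt(2378) is a_0 = 48 followed by the repeating block 1, 3, 3, 1, 96 (period 5).

[48; (1, 3, 3, 1, 96)]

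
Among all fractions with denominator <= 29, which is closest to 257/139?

Expand x = 257/139 as a continued fraction with the Euclidean algorithm:
  257 = 1*139 + 118, so a_0 = 1.
  139 = 1*118 + 21, so a_1 = 1.
  118 = 5*21 + 13, so a_2 = 5.
  21 = 1*13 + 8, so a_3 = 1.
  13 = 1*8 + 5, so a_4 = 1.
  8 = 1*5 + 3, so a_5 = 1.
  5 = 1*3 + 2, so a_6 = 1.
  3 = 1*2 + 1, so a_7 = 1.
  2 = 2*1 + 0, so a_8 = 2.
so x = [1; 1, 5, 1, 1, 1, 1, 1, 2].
Convergents (p_i = a_i*p_{i-1} + p_{i-2}, q_i = a_i*q_{i-1} + q_{i-2} with p_{-2}=0, p_{-1}=1, q_{-2}=1, q_{-1}=0), until the denominator exceeds 29:
  i=0: a_0=1, p_0 = 1*1 + 0 = 1, q_0 = 1*0 + 1 = 1.
  i=1: a_1=1, p_1 = 1*1 + 1 = 2, q_1 = 1*1 + 0 = 1.
  i=2: a_2=5, p_2 = 5*2 + 1 = 11, q_2 = 5*1 + 1 = 6.
  i=3: a_3=1, p_3 = 1*11 + 2 = 13, q_3 = 1*6 + 1 = 7.
  i=4: a_4=1, p_4 = 1*13 + 11 = 24, q_4 = 1*7 + 6 = 13.
  i=5: a_5=1, p_5 = 1*24 + 13 = 37, q_5 = 1*13 + 7 = 20.
  i=6: a_6=1, p_6 = 1*37 + 24 = 61, q_6 = 1*20 + 13 = 33.
q_6 = 33 > 29, so the last convergent with denominator <= 29 is p_5/q_5 = 37/20.
The closest fraction with denominator <= 29 is either p_5/q_5 or the intermediate fraction (k*p_5 + p_4)/(k*q_5 + q_4) with the largest k >= 1 whose denominator stays <= 29; these approach x as k grows, and every other convergent or intermediate fraction in range is farther away.
Largest k: floor((29 - q_4)/q_5) = floor((29 - 13)/20) = 0.
Since k = 0, no intermediate fraction beyond p_5/q_5 has denominator <= 29, so the convergent 37/20 is the closest (its error is |257*20 - 37*139|/(139*20) = 3/2780).

37/20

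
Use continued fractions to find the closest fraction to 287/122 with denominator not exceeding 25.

40/17

Expand x = 287/122 as a continued fraction with the Euclidean algorithm:
  287 = 2*122 + 43, so a_0 = 2.
  122 = 2*43 + 36, so a_1 = 2.
  43 = 1*36 + 7, so a_2 = 1.
  36 = 5*7 + 1, so a_3 = 5.
  7 = 7*1 + 0, so a_4 = 7.
so x = [2; 2, 1, 5, 7].
Convergents (p_i = a_i*p_{i-1} + p_{i-2}, q_i = a_i*q_{i-1} + q_{i-2} with p_{-2}=0, p_{-1}=1, q_{-2}=1, q_{-1}=0), until the denominator exceeds 25:
  i=0: a_0=2, p_0 = 2*1 + 0 = 2, q_0 = 2*0 + 1 = 1.
  i=1: a_1=2, p_1 = 2*2 + 1 = 5, q_1 = 2*1 + 0 = 2.
  i=2: a_2=1, p_2 = 1*5 + 2 = 7, q_2 = 1*2 + 1 = 3.
  i=3: a_3=5, p_3 = 5*7 + 5 = 40, q_3 = 5*3 + 2 = 17.
  i=4: a_4=7, p_4 = 7*40 + 7 = 287, q_4 = 7*17 + 3 = 122.
q_4 = 122 > 25, so the last convergent with denominator <= 25 is p_3/q_3 = 40/17.
The closest fraction with denominator <= 25 is either p_3/q_3 or the intermediate fraction (k*p_3 + p_2)/(k*q_3 + q_2) with the largest k >= 1 whose denominator stays <= 25; these approach x as k grows, and every other convergent or intermediate fraction in range is farther away.
Largest k: floor((25 - q_2)/q_3) = floor((25 - 3)/17) = 1.
That gives (1*40 + 7)/(1*17 + 3) = 47/20.
Compare the errors: |x - 40/17| = |287*17 - 40*122|/(122*17) = 1/2074, and |x - 47/20| = |287*20 - 47*122|/(122*20) = 6/2440.
Cross-multiplying, 1*2440 = 2440 < 12444 = 6*2074, so 1/2074 is smaller: the convergent 40/17 is closer to x than 47/20.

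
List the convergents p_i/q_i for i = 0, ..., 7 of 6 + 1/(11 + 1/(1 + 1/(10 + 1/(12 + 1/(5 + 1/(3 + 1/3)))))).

6/1, 67/11, 73/12, 797/131, 9637/1584, 48982/8051, 156583/25737, 518731/85262

Using the convergent recurrence p_i = a_i*p_{i-1} + p_{i-2}, q_i = a_i*q_{i-1} + q_{i-2} with p_{-2}=0, p_{-1}=1, q_{-2}=1, q_{-1}=0:
  i=0: a_0=6, p_0 = 6*1 + 0 = 6, q_0 = 6*0 + 1 = 1.
  i=1: a_1=11, p_1 = 11*6 + 1 = 67, q_1 = 11*1 + 0 = 11.
  i=2: a_2=1, p_2 = 1*67 + 6 = 73, q_2 = 1*11 + 1 = 12.
  i=3: a_3=10, p_3 = 10*73 + 67 = 797, q_3 = 10*12 + 11 = 131.
  i=4: a_4=12, p_4 = 12*797 + 73 = 9637, q_4 = 12*131 + 12 = 1584.
  i=5: a_5=5, p_5 = 5*9637 + 797 = 48982, q_5 = 5*1584 + 131 = 8051.
  i=6: a_6=3, p_6 = 3*48982 + 9637 = 156583, q_6 = 3*8051 + 1584 = 25737.
  i=7: a_7=3, p_7 = 3*156583 + 48982 = 518731, q_7 = 3*25737 + 8051 = 85262.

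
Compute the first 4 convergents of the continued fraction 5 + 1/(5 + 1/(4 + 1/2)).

5/1, 26/5, 109/21, 244/47

Using the convergent recurrence p_i = a_i*p_{i-1} + p_{i-2}, q_i = a_i*q_{i-1} + q_{i-2} with p_{-2}=0, p_{-1}=1, q_{-2}=1, q_{-1}=0:
  i=0: a_0=5, p_0 = 5*1 + 0 = 5, q_0 = 5*0 + 1 = 1.
  i=1: a_1=5, p_1 = 5*5 + 1 = 26, q_1 = 5*1 + 0 = 5.
  i=2: a_2=4, p_2 = 4*26 + 5 = 109, q_2 = 4*5 + 1 = 21.
  i=3: a_3=2, p_3 = 2*109 + 26 = 244, q_3 = 2*21 + 5 = 47.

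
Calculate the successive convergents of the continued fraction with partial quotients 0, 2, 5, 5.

0/1, 1/2, 5/11, 26/57

Using the convergent recurrence p_i = a_i*p_{i-1} + p_{i-2}, q_i = a_i*q_{i-1} + q_{i-2} with p_{-2}=0, p_{-1}=1, q_{-2}=1, q_{-1}=0:
  i=0: a_0=0, p_0 = 0*1 + 0 = 0, q_0 = 0*0 + 1 = 1.
  i=1: a_1=2, p_1 = 2*0 + 1 = 1, q_1 = 2*1 + 0 = 2.
  i=2: a_2=5, p_2 = 5*1 + 0 = 5, q_2 = 5*2 + 1 = 11.
  i=3: a_3=5, p_3 = 5*5 + 1 = 26, q_3 = 5*11 + 2 = 57.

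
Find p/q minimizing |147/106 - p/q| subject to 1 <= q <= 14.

18/13

Expand x = 147/106 as a continued fraction with the Euclidean algorithm:
  147 = 1*106 + 41, so a_0 = 1.
  106 = 2*41 + 24, so a_1 = 2.
  41 = 1*24 + 17, so a_2 = 1.
  24 = 1*17 + 7, so a_3 = 1.
  17 = 2*7 + 3, so a_4 = 2.
  7 = 2*3 + 1, so a_5 = 2.
  3 = 3*1 + 0, so a_6 = 3.
so x = [1; 2, 1, 1, 2, 2, 3].
Convergents (p_i = a_i*p_{i-1} + p_{i-2}, q_i = a_i*q_{i-1} + q_{i-2} with p_{-2}=0, p_{-1}=1, q_{-2}=1, q_{-1}=0), until the denominator exceeds 14:
  i=0: a_0=1, p_0 = 1*1 + 0 = 1, q_0 = 1*0 + 1 = 1.
  i=1: a_1=2, p_1 = 2*1 + 1 = 3, q_1 = 2*1 + 0 = 2.
  i=2: a_2=1, p_2 = 1*3 + 1 = 4, q_2 = 1*2 + 1 = 3.
  i=3: a_3=1, p_3 = 1*4 + 3 = 7, q_3 = 1*3 + 2 = 5.
  i=4: a_4=2, p_4 = 2*7 + 4 = 18, q_4 = 2*5 + 3 = 13.
  i=5: a_5=2, p_5 = 2*18 + 7 = 43, q_5 = 2*13 + 5 = 31.
q_5 = 31 > 14, so the last convergent with denominator <= 14 is p_4/q_4 = 18/13.
The closest fraction with denominator <= 14 is either p_4/q_4 or the intermediate fraction (k*p_4 + p_3)/(k*q_4 + q_3) with the largest k >= 1 whose denominator stays <= 14; these approach x as k grows, and every other convergent or intermediate fraction in range is farther away.
Largest k: floor((14 - q_3)/q_4) = floor((14 - 5)/13) = 0.
Since k = 0, no intermediate fraction beyond p_4/q_4 has denominator <= 14, so the convergent 18/13 is the closest (its error is |147*13 - 18*106|/(106*13) = 3/1378).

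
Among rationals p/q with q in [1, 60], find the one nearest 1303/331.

Expand x = 1303/331 as a continued fraction with the Euclidean algorithm:
  1303 = 3*331 + 310, so a_0 = 3.
  331 = 1*310 + 21, so a_1 = 1.
  310 = 14*21 + 16, so a_2 = 14.
  21 = 1*16 + 5, so a_3 = 1.
  16 = 3*5 + 1, so a_4 = 3.
  5 = 5*1 + 0, so a_5 = 5.
so x = [3; 1, 14, 1, 3, 5].
Convergents (p_i = a_i*p_{i-1} + p_{i-2}, q_i = a_i*q_{i-1} + q_{i-2} with p_{-2}=0, p_{-1}=1, q_{-2}=1, q_{-1}=0), until the denominator exceeds 60:
  i=0: a_0=3, p_0 = 3*1 + 0 = 3, q_0 = 3*0 + 1 = 1.
  i=1: a_1=1, p_1 = 1*3 + 1 = 4, q_1 = 1*1 + 0 = 1.
  i=2: a_2=14, p_2 = 14*4 + 3 = 59, q_2 = 14*1 + 1 = 15.
  i=3: a_3=1, p_3 = 1*59 + 4 = 63, q_3 = 1*15 + 1 = 16.
  i=4: a_4=3, p_4 = 3*63 + 59 = 248, q_4 = 3*16 + 15 = 63.
q_4 = 63 > 60, so the last convergent with denominator <= 60 is p_3/q_3 = 63/16.
The closest fraction with denominator <= 60 is either p_3/q_3 or the intermediate fraction (k*p_3 + p_2)/(k*q_3 + q_2) with the largest k >= 1 whose denominator stays <= 60; these approach x as k grows, and every other convergent or intermediate fraction in range is farther away.
Largest k: floor((60 - q_2)/q_3) = floor((60 - 15)/16) = 2.
That gives (2*63 + 59)/(2*16 + 15) = 185/47.
Compare the errors: |x - 63/16| = |1303*16 - 63*331|/(331*16) = 5/5296, and |x - 185/47| = |1303*47 - 185*331|/(331*47) = 6/15557.
Cross-multiplying, 6*5296 = 31776 < 77785 = 5*15557, so 6/15557 is smaller: the intermediate fraction 185/47 is closer to x than 63/16.

185/47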